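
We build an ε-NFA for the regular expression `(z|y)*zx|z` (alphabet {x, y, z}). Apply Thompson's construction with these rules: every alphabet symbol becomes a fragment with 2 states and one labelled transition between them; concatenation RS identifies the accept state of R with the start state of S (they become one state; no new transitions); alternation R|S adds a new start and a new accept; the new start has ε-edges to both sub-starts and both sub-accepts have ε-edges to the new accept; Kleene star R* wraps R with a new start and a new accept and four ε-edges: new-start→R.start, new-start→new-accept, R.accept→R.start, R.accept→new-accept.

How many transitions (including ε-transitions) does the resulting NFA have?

Bottom-up over the parse tree:
Each of the 5 symbol leaves contributes 1 transition (1 symbol, 0 ε).
  z|y → 6 transitions (2 symbol, 4 ε)
  (z|y)* → 10 transitions (2 symbol, 8 ε)
  (z|y)*zx → 12 transitions (4 symbol, 8 ε)
  (z|y)*zx|z → 17 transitions (5 symbol, 12 ε)

17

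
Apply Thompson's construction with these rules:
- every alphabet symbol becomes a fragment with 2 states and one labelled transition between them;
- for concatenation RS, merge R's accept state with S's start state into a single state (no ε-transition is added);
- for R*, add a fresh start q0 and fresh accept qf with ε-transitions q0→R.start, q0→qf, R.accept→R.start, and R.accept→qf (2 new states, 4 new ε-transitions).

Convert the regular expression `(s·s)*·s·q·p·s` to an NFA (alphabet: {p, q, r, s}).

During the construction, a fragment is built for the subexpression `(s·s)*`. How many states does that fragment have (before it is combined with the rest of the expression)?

5

Fragment for `(s·s)*`:
Each of the 2 symbol leaves contributes a 2-state fragment.
  s·s — 3 states
  (s·s)* — 5 states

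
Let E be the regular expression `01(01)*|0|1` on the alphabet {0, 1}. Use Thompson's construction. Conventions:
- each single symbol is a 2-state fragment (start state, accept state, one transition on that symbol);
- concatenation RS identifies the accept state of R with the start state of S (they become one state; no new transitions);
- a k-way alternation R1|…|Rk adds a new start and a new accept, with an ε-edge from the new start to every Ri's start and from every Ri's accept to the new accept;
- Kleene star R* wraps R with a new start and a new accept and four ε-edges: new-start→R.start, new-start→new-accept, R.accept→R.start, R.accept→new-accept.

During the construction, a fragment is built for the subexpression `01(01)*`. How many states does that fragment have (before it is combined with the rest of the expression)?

Fragment for `01(01)*`:
Each of the 4 symbol leaves contributes a 2-state fragment.
  01 → 3 states
  (01)* → 5 states
  01(01)* → 7 states

7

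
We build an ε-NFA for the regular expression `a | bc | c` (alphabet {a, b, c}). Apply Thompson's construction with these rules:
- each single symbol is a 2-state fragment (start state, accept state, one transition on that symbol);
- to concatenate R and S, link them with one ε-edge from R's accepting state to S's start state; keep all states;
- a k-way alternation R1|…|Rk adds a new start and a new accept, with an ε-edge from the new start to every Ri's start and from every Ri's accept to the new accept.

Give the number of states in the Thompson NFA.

10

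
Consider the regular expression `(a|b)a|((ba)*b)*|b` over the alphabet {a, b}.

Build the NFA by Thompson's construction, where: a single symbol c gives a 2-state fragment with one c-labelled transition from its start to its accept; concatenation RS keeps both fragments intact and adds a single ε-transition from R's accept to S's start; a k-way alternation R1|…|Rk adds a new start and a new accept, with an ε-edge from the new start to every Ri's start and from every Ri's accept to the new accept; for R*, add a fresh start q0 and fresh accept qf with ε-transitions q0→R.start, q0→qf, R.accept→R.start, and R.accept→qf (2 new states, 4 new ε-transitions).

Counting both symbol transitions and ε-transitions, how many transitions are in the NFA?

Per subexpression:
Each of the 7 symbol leaves contributes 1 transition (1 symbol, 0 ε).
  a|b → 6 transitions (2 symbol, 4 ε)
  (a|b)a → 8 transitions (3 symbol, 5 ε)
  ba → 3 transitions (2 symbol, 1 ε)
  (ba)* → 7 transitions (2 symbol, 5 ε)
  (ba)*b → 9 transitions (3 symbol, 6 ε)
  ((ba)*b)* → 13 transitions (3 symbol, 10 ε)
  (a|b)a|((ba)*b)*|b → 28 transitions (7 symbol, 21 ε)

28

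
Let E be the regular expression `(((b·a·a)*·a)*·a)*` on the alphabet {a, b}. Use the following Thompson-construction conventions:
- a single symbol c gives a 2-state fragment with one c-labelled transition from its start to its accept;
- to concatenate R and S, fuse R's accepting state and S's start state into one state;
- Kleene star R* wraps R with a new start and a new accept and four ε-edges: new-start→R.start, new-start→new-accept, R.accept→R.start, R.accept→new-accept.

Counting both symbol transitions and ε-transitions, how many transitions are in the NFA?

17

Bottom-up over the parse tree:
Each of the 5 symbol leaves contributes 1 transition (1 symbol, 0 ε).
  b·a·a — 3 transitions (3 symbol, 0 ε)
  (b·a·a)* — 7 transitions (3 symbol, 4 ε)
  (b·a·a)*·a — 8 transitions (4 symbol, 4 ε)
  ((b·a·a)*·a)* — 12 transitions (4 symbol, 8 ε)
  ((b·a·a)*·a)*·a — 13 transitions (5 symbol, 8 ε)
  (((b·a·a)*·a)*·a)* — 17 transitions (5 symbol, 12 ε)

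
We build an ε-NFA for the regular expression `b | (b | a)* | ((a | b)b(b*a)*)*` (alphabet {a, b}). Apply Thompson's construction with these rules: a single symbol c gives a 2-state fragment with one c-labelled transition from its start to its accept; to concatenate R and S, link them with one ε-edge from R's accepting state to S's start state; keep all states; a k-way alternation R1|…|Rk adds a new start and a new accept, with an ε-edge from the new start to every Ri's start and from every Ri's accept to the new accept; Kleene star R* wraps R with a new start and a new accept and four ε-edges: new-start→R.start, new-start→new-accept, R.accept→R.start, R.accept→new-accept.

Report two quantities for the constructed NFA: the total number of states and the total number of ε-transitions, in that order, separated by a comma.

Building bottom-up:
Each of the 8 symbol leaves contributes 2 states and 0 ε-transitions.
  b | a → 6 states, 4 ε-transitions
  (b | a)* → 8 states, 8 ε-transitions
  a | b → 6 states, 4 ε-transitions
  b* → 4 states, 4 ε-transitions
  b*a → 6 states, 5 ε-transitions
  (b*a)* → 8 states, 9 ε-transitions
  (a | b)b(b*a)* → 16 states, 15 ε-transitions
  ((a | b)b(b*a)*)* → 18 states, 19 ε-transitions
  b | (b | a)* | ((a | b)b(b*a)*)* → 30 states, 33 ε-transitions

30, 33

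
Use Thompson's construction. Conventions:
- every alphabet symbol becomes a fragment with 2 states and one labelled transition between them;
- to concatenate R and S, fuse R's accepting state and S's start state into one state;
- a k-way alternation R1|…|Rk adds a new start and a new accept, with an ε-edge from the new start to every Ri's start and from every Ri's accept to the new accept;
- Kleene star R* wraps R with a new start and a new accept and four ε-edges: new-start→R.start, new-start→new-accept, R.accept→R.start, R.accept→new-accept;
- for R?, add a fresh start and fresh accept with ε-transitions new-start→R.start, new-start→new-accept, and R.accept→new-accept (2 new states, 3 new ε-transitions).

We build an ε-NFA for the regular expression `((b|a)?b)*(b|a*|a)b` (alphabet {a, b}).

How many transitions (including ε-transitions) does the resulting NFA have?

By structural recursion:
Each of the 7 symbol leaves contributes 1 transition (1 symbol, 0 ε).
  b|a → 6 transitions (2 symbol, 4 ε)
  (b|a)? → 9 transitions (2 symbol, 7 ε)
  (b|a)?b → 10 transitions (3 symbol, 7 ε)
  ((b|a)?b)* → 14 transitions (3 symbol, 11 ε)
  a* → 5 transitions (1 symbol, 4 ε)
  b|a*|a → 13 transitions (3 symbol, 10 ε)
  ((b|a)?b)*(b|a*|a)b → 28 transitions (7 symbol, 21 ε)

28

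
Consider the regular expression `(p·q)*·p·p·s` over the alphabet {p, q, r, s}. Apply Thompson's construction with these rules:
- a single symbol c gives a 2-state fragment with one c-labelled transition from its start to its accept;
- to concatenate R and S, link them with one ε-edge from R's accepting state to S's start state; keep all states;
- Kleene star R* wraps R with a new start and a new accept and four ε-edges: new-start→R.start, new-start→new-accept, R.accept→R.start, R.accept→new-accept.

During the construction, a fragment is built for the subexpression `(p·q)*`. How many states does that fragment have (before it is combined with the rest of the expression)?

6

Fragment for `(p·q)*`:
Each of the 2 symbol leaves contributes a 2-state fragment.
  p·q → 4 states
  (p·q)* → 6 states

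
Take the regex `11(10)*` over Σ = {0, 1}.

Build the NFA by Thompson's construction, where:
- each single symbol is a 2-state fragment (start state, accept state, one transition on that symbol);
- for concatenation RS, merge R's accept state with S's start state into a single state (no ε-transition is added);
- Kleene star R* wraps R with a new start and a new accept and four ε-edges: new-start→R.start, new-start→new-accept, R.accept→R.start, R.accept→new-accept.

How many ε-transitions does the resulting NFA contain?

4

Building bottom-up:
Each of the 4 symbol leaves contributes 0 ε-transitions.
  10 = 0 ε-transitions
  (10)* = 4 ε-transitions
  11(10)* = 4 ε-transitions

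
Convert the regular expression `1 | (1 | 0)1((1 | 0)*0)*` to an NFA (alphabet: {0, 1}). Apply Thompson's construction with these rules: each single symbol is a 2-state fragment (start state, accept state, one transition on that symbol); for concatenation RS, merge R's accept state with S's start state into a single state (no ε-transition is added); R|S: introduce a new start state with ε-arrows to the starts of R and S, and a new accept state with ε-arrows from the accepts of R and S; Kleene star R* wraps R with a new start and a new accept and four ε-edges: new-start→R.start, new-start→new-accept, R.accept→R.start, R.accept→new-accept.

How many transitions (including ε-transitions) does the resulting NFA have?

27

Recursing over subexpressions:
Each of the 7 symbol leaves contributes 1 transition (1 symbol, 0 ε).
  1 | 0 = 6 transitions (2 symbol, 4 ε)
  1 | 0 = 6 transitions (2 symbol, 4 ε)
  (1 | 0)* = 10 transitions (2 symbol, 8 ε)
  (1 | 0)*0 = 11 transitions (3 symbol, 8 ε)
  ((1 | 0)*0)* = 15 transitions (3 symbol, 12 ε)
  (1 | 0)1((1 | 0)*0)* = 22 transitions (6 symbol, 16 ε)
  1 | (1 | 0)1((1 | 0)*0)* = 27 transitions (7 symbol, 20 ε)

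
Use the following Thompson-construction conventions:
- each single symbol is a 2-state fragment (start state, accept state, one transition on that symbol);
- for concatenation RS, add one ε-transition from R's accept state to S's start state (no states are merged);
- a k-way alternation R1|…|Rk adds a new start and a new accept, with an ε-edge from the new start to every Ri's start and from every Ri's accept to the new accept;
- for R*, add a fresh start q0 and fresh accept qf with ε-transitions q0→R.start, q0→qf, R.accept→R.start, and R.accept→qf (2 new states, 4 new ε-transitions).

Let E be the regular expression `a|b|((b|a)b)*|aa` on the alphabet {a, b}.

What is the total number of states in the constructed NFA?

20

Per subexpression:
Each of the 7 symbol leaves contributes a 2-state fragment.
  b|a → 6 states
  (b|a)b → 8 states
  ((b|a)b)* → 10 states
  aa → 4 states
  a|b|((b|a)b)*|aa → 20 states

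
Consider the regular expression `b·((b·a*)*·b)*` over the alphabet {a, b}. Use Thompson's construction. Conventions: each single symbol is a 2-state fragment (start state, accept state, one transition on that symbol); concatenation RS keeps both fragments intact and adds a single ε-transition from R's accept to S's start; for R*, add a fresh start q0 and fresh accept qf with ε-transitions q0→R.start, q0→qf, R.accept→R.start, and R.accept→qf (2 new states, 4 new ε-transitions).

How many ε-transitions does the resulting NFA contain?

Recursing over subexpressions:
Each of the 4 symbol leaves contributes 0 ε-transitions.
  a* — 4 ε-transitions
  b·a* — 5 ε-transitions
  (b·a*)* — 9 ε-transitions
  (b·a*)*·b — 10 ε-transitions
  ((b·a*)*·b)* — 14 ε-transitions
  b·((b·a*)*·b)* — 15 ε-transitions

15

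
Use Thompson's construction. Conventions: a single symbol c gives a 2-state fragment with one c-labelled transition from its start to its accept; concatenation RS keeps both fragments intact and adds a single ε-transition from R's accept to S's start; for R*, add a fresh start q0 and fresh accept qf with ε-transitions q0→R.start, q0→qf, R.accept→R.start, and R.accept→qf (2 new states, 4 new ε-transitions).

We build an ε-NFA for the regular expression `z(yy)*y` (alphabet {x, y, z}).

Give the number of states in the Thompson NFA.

Recursing over subexpressions:
Each of the 4 symbol leaves contributes a 2-state fragment.
  yy — 4 states
  (yy)* — 6 states
  z(yy)*y — 10 states

10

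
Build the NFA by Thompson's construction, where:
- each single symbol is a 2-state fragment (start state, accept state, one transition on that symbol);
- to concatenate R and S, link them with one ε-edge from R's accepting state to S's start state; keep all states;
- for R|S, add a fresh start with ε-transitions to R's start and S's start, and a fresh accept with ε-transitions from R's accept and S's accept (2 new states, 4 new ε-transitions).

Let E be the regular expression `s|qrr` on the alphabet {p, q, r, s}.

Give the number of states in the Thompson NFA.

Per subexpression:
Each of the 4 symbol leaves contributes a 2-state fragment.
  qrr : 6 states
  s|qrr : 10 states

10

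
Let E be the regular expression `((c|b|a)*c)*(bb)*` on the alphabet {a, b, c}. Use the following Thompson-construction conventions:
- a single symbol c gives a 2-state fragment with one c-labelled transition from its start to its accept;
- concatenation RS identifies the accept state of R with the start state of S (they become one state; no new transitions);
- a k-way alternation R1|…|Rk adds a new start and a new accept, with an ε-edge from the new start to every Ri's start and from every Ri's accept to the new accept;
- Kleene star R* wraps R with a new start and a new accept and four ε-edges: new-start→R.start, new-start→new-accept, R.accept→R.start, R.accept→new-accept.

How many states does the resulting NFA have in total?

17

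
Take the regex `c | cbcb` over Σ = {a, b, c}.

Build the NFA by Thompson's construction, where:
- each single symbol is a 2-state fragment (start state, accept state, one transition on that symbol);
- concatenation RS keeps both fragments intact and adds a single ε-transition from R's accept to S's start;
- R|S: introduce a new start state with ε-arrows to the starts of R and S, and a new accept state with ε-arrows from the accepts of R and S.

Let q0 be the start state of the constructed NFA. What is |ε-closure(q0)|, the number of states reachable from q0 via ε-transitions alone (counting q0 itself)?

3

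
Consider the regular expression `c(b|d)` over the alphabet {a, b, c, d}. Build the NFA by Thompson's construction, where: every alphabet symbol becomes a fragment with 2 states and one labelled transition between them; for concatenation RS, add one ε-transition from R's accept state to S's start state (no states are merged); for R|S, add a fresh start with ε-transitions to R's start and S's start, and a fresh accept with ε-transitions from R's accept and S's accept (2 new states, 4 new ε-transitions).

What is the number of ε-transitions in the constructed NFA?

5

Building bottom-up:
Each of the 3 symbol leaves contributes 0 ε-transitions.
  b|d = 4 ε-transitions
  c(b|d) = 5 ε-transitions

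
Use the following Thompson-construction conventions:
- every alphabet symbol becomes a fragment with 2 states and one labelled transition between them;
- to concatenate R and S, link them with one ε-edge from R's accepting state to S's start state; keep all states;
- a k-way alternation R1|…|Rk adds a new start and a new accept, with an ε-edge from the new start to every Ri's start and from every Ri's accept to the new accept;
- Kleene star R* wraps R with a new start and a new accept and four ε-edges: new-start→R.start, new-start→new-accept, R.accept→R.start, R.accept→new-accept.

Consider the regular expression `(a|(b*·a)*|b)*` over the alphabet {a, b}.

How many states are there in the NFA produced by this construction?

16

By structural recursion:
Each of the 4 symbol leaves contributes a 2-state fragment.
  b* — 4 states
  b*·a — 6 states
  (b*·a)* — 8 states
  a|(b*·a)*|b — 14 states
  (a|(b*·a)*|b)* — 16 states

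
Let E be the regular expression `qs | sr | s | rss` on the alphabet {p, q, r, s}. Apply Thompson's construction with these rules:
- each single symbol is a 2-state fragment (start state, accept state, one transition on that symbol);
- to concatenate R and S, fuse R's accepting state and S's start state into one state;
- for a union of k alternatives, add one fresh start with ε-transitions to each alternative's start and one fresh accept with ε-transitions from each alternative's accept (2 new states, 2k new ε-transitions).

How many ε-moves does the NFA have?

Bottom-up over the parse tree:
Each of the 8 symbol leaves contributes 0 ε-transitions.
  qs → 0 ε-transitions
  sr → 0 ε-transitions
  rss → 0 ε-transitions
  qs | sr | s | rss → 8 ε-transitions

8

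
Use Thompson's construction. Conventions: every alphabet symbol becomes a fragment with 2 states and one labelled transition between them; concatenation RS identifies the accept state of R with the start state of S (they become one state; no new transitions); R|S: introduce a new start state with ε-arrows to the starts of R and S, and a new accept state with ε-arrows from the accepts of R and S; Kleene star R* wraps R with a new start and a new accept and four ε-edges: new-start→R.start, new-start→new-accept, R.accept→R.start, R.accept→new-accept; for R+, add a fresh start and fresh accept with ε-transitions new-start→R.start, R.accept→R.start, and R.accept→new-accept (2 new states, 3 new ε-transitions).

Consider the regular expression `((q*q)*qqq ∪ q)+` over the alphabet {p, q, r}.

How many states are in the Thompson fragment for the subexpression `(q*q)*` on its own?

7

Fragment for `(q*q)*`:
Each of the 2 symbol leaves contributes a 2-state fragment.
  q* → 4 states
  q*q → 5 states
  (q*q)* → 7 states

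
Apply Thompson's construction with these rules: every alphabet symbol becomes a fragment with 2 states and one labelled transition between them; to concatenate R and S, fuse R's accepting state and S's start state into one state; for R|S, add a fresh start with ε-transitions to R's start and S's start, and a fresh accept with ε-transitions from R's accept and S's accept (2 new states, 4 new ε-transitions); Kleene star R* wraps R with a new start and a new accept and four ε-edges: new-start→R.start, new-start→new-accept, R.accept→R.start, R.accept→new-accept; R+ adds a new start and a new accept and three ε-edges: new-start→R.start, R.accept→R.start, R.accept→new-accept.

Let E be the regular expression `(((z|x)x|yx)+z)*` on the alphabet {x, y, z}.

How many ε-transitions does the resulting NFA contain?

By structural recursion:
Each of the 6 symbol leaves contributes 0 ε-transitions.
  z|x — 4 ε-transitions
  (z|x)x — 4 ε-transitions
  yx — 0 ε-transitions
  (z|x)x|yx — 8 ε-transitions
  ((z|x)x|yx)+ — 11 ε-transitions
  ((z|x)x|yx)+z — 11 ε-transitions
  (((z|x)x|yx)+z)* — 15 ε-transitions

15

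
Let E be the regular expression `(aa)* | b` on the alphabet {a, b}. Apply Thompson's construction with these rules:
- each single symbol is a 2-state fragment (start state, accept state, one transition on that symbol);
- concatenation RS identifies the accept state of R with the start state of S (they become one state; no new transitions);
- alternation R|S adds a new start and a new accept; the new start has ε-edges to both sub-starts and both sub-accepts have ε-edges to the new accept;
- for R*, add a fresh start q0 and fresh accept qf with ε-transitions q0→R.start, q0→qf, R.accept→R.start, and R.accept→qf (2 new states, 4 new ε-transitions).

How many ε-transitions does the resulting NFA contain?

8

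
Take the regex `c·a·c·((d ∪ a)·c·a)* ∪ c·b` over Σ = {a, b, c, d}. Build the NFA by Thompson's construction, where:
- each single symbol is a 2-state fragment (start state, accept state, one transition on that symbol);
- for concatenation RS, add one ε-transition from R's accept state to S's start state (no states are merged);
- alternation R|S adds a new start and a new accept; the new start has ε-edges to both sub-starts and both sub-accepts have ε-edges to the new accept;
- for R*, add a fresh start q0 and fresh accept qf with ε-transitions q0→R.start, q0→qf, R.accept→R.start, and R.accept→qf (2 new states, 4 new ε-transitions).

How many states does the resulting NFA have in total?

24

Bottom-up over the parse tree:
Each of the 9 symbol leaves contributes a 2-state fragment.
  d ∪ a = 6 states
  (d ∪ a)·c·a = 10 states
  ((d ∪ a)·c·a)* = 12 states
  c·a·c·((d ∪ a)·c·a)* = 18 states
  c·b = 4 states
  c·a·c·((d ∪ a)·c·a)* ∪ c·b = 24 states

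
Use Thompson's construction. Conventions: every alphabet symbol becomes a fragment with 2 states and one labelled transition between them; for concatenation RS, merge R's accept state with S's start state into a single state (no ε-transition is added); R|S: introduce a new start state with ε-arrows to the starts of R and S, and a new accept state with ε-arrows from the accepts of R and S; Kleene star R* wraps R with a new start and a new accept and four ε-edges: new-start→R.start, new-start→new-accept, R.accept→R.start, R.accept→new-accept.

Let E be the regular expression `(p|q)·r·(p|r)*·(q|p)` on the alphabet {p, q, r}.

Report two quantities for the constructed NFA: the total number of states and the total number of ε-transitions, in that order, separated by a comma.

Building bottom-up:
Each of the 7 symbol leaves contributes 2 states and 0 ε-transitions.
  p|q — 6 states, 4 ε-transitions
  p|r — 6 states, 4 ε-transitions
  (p|r)* — 8 states, 8 ε-transitions
  q|p — 6 states, 4 ε-transitions
  (p|q)·r·(p|r)*·(q|p) — 19 states, 16 ε-transitions

19, 16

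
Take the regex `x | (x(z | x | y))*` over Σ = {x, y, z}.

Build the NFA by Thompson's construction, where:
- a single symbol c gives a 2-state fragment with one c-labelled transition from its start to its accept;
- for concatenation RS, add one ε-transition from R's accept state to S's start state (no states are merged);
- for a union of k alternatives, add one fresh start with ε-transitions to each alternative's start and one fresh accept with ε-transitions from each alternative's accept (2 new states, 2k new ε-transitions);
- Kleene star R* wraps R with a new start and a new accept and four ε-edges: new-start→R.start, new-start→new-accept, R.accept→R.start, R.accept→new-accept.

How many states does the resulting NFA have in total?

16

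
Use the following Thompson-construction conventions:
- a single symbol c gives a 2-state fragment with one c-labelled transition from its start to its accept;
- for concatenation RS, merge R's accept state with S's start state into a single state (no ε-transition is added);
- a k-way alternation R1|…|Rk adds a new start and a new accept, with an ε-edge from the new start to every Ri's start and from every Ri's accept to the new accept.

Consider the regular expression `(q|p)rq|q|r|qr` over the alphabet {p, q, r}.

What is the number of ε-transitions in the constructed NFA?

12

By structural recursion:
Each of the 8 symbol leaves contributes 0 ε-transitions.
  q|p → 4 ε-transitions
  (q|p)rq → 4 ε-transitions
  qr → 0 ε-transitions
  (q|p)rq|q|r|qr → 12 ε-transitions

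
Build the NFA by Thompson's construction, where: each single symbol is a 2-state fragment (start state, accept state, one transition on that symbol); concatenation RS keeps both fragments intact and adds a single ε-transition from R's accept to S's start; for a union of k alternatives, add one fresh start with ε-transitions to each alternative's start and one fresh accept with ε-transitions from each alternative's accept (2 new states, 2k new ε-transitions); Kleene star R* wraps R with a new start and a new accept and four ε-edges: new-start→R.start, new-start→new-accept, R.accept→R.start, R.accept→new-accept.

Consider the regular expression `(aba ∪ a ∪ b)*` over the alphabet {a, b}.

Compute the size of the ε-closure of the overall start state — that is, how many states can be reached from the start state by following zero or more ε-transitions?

6

Compute the ε-closure size of each fragment's start state recursively; a symbol fragment's start has no outgoing ε-edge, so its closure is just itself (size 1).
  aba → C equals the left operand's closure size = 1 (its accept is not ε-reachable, so the closure stops there)
  aba ∪ a ∪ b → new start ε-reaches every alternative's start; none of them accept ε, so the new accept is not reached: C = 1 + 1 + 1 + 1 = 4
  (aba ∪ a ∪ b)* → new start has ε-edges to the inner start and to the new accept, so C = 2 + 4 = 6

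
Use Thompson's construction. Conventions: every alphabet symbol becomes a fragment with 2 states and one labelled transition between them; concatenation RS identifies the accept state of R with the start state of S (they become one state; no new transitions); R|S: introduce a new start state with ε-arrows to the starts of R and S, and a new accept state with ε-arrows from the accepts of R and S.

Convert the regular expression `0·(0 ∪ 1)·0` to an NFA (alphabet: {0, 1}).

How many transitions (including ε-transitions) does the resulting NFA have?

8

By structural recursion:
Each of the 4 symbol leaves contributes 1 transition (1 symbol, 0 ε).
  0 ∪ 1 — 6 transitions (2 symbol, 4 ε)
  0·(0 ∪ 1)·0 — 8 transitions (4 symbol, 4 ε)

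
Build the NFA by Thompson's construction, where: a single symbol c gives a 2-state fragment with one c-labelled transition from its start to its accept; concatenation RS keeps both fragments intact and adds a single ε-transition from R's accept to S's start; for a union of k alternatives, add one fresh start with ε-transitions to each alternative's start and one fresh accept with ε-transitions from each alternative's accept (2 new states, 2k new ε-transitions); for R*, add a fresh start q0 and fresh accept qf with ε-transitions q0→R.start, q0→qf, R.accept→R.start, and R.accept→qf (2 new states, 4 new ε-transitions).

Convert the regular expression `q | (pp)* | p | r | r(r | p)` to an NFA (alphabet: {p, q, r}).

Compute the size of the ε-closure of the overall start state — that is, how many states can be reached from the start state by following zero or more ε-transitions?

9

Work bottom-up. For each fragment F, track |ε-closure(F.start)| and whether F's accept lies in that closure (i.e. whether F accepts ε). A single-symbol fragment has closure size 1 and does not accept ε.
  pp — |closure| equals the left operand's closure size = 1 (its accept is not ε-reachable, so the closure stops there)
  (pp)* — |closure| = 1 (new start) + 1 (body) + 1 (new accept) = 3
  r | p — new start ε-reaches every alternative's start; none of them accept ε, so the new accept is not reached: |closure| = 1 + 1 + 1 = 3
  r(r | p) — same as the first factor's closure: |closure| = 1
  q | (pp)* | p | r | r(r | p) — new start ε-reaches every alternative's start; at least one alternative accepts ε, so the union's new accept is reached too: |closure| = 1 + 1 + 3 + 1 + 1 + 1 + 1 = 9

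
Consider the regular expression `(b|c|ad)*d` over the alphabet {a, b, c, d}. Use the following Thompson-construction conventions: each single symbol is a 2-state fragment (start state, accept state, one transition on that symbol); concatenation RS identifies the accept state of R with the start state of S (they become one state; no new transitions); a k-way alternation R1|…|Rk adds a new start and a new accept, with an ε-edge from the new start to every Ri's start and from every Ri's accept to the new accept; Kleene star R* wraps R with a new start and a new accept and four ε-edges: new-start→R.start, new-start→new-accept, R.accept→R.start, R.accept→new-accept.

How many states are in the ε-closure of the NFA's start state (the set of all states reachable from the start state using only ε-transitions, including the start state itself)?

6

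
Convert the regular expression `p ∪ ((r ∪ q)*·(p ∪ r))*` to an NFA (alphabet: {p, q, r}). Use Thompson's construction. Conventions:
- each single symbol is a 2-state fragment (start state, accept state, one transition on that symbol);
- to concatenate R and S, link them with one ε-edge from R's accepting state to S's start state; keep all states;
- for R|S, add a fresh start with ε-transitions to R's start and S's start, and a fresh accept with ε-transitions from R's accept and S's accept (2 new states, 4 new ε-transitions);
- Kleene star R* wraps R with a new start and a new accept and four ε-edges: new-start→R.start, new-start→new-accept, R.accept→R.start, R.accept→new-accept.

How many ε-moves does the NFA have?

21

Per subexpression:
Each of the 5 symbol leaves contributes 0 ε-transitions.
  r ∪ q : 4 ε-transitions
  (r ∪ q)* : 8 ε-transitions
  p ∪ r : 4 ε-transitions
  (r ∪ q)*·(p ∪ r) : 13 ε-transitions
  ((r ∪ q)*·(p ∪ r))* : 17 ε-transitions
  p ∪ ((r ∪ q)*·(p ∪ r))* : 21 ε-transitions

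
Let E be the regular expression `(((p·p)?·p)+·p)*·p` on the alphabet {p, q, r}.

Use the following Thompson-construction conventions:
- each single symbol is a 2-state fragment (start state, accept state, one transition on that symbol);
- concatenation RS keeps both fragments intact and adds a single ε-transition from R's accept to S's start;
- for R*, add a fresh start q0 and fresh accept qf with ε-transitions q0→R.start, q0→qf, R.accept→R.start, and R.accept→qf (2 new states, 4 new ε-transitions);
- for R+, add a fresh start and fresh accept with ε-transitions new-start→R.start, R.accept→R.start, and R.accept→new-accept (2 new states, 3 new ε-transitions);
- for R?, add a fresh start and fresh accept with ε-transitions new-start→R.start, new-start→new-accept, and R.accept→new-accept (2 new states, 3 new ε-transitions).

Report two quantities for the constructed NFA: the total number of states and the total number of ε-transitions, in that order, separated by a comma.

Bottom-up over the parse tree:
Each of the 5 symbol leaves contributes 2 states and 0 ε-transitions.
  p·p — 4 states, 1 ε-transition
  (p·p)? — 6 states, 4 ε-transitions
  (p·p)?·p — 8 states, 5 ε-transitions
  ((p·p)?·p)+ — 10 states, 8 ε-transitions
  ((p·p)?·p)+·p — 12 states, 9 ε-transitions
  (((p·p)?·p)+·p)* — 14 states, 13 ε-transitions
  (((p·p)?·p)+·p)*·p — 16 states, 14 ε-transitions

16, 14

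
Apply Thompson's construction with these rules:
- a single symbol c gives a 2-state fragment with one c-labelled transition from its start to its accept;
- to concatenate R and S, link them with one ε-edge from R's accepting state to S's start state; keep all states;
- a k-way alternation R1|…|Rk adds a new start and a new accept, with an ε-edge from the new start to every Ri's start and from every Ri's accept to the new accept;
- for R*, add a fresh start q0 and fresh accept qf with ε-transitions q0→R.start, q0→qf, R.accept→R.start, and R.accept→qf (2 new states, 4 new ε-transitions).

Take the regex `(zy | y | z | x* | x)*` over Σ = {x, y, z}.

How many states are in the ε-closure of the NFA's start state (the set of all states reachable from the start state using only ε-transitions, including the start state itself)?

11

Let C(F) = |ε-closure(F.start)| within fragment F, and note whether F accepts ε. Symbol fragments have C = 1 and do not accept ε. Then:
  zy : same as the first factor's closure: |ε-closure| = 1
  x* : the star's fresh start ε-reaches both the body's start and the fresh accept: |ε-closure| = 2 + 1 = 3
  zy | y | z | x* | x : |ε-closure| = 1 (new start) + (1 + 1 + 1 + 3 + 1) + 1 (new accept, since some branch ε-reaches its own accept) = 9
  (zy | y | z | x* | x)* : the star's fresh start ε-reaches both the body's start and the fresh accept: |ε-closure| = 2 + 9 = 11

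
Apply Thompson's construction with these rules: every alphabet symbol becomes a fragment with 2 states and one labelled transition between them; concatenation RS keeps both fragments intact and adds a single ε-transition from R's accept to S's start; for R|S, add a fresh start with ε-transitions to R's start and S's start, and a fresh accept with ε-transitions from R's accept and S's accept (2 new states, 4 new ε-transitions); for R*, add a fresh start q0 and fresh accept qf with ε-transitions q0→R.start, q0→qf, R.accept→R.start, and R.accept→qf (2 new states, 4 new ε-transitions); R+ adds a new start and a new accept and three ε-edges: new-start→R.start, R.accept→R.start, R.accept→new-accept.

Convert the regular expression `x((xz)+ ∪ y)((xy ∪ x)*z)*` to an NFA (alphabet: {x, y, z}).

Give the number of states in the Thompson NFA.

Recursing over subexpressions:
Each of the 8 symbol leaves contributes a 2-state fragment.
  xz : 4 states
  (xz)+ : 6 states
  (xz)+ ∪ y : 10 states
  xy : 4 states
  xy ∪ x : 8 states
  (xy ∪ x)* : 10 states
  (xy ∪ x)*z : 12 states
  ((xy ∪ x)*z)* : 14 states
  x((xz)+ ∪ y)((xy ∪ x)*z)* : 26 states

26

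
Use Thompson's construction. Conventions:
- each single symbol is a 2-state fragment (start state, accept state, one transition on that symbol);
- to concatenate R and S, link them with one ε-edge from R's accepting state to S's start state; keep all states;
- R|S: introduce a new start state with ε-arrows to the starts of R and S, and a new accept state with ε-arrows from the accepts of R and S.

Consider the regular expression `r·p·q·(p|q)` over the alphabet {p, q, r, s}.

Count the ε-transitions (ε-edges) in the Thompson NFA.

7

Bottom-up over the parse tree:
Each of the 5 symbol leaves contributes 0 ε-transitions.
  p|q → 4 ε-transitions
  r·p·q·(p|q) → 7 ε-transitions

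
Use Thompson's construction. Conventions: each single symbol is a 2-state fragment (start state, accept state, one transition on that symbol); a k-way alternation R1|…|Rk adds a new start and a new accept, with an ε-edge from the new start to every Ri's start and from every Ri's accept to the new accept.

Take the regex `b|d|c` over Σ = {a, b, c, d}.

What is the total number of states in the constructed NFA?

8

By structural recursion:
Each of the 3 symbol leaves contributes a 2-state fragment.
  b|d|c = 8 states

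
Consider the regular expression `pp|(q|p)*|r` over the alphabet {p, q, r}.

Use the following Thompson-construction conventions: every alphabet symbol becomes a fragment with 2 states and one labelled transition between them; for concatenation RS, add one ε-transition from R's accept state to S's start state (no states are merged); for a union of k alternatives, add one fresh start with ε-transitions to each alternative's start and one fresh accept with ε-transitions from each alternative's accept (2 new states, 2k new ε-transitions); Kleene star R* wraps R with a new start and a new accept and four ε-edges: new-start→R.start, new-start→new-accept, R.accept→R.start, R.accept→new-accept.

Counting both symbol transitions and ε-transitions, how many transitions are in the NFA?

20

Bottom-up over the parse tree:
Each of the 5 symbol leaves contributes 1 transition (1 symbol, 0 ε).
  pp : 3 transitions (2 symbol, 1 ε)
  q|p : 6 transitions (2 symbol, 4 ε)
  (q|p)* : 10 transitions (2 symbol, 8 ε)
  pp|(q|p)*|r : 20 transitions (5 symbol, 15 ε)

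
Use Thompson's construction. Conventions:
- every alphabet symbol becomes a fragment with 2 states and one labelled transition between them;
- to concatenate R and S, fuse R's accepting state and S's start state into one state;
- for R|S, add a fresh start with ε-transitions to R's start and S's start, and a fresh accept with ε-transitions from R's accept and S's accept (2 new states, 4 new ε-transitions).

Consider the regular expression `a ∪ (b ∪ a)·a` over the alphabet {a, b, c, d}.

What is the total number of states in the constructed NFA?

By structural recursion:
Each of the 4 symbol leaves contributes a 2-state fragment.
  b ∪ a — 6 states
  (b ∪ a)·a — 7 states
  a ∪ (b ∪ a)·a — 11 states

11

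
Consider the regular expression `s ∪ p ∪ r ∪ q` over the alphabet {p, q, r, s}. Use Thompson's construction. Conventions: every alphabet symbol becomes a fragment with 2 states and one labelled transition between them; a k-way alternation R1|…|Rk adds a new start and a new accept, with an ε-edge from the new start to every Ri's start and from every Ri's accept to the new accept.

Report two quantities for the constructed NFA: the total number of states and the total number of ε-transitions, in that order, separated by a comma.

10, 8

Bottom-up over the parse tree:
Each of the 4 symbol leaves contributes 2 states and 0 ε-transitions.
  s ∪ p ∪ r ∪ q : 10 states, 8 ε-transitions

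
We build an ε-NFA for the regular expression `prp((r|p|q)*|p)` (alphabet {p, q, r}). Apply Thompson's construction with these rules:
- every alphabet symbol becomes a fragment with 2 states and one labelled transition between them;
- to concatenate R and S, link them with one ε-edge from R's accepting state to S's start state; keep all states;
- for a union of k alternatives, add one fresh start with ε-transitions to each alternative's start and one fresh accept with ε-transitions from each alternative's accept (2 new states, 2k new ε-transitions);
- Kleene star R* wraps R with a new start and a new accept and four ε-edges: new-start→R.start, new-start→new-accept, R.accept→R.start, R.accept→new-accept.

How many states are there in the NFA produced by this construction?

20

Per subexpression:
Each of the 7 symbol leaves contributes a 2-state fragment.
  r|p|q : 8 states
  (r|p|q)* : 10 states
  (r|p|q)*|p : 14 states
  prp((r|p|q)*|p) : 20 states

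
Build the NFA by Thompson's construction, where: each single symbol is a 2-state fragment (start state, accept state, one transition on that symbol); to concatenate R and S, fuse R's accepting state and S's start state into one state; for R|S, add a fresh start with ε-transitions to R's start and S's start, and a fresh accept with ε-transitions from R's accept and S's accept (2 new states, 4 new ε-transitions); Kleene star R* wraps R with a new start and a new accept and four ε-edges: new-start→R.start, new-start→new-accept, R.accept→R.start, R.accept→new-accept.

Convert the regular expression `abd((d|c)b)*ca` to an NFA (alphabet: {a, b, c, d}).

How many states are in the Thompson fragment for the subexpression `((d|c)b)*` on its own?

Fragment for `((d|c)b)*`:
Each of the 3 symbol leaves contributes a 2-state fragment.
  d|c → 6 states
  (d|c)b → 7 states
  ((d|c)b)* → 9 states

9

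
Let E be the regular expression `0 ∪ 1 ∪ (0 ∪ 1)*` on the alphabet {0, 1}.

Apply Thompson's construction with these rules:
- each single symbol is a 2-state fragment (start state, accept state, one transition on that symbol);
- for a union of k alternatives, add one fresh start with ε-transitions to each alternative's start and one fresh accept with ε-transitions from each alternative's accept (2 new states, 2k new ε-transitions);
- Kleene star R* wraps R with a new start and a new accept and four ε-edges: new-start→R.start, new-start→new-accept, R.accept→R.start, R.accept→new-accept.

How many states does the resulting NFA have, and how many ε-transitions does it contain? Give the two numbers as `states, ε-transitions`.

By structural recursion:
Each of the 4 symbol leaves contributes 2 states and 0 ε-transitions.
  0 ∪ 1 — 6 states, 4 ε-transitions
  (0 ∪ 1)* — 8 states, 8 ε-transitions
  0 ∪ 1 ∪ (0 ∪ 1)* — 14 states, 14 ε-transitions

14, 14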